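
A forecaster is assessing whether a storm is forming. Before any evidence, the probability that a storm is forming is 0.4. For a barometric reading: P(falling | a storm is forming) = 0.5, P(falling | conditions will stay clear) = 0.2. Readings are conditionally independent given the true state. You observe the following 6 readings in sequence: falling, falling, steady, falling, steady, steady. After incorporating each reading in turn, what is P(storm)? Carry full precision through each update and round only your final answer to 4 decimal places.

0.7178

After 'falling': P(storm) = 0.5·0.4000 / (0.5·0.4000 + 0.2·0.6000) ≈ 0.6250
After 'falling': P(storm) = 0.5·0.6250 / (0.5·0.6250 + 0.2·0.3750) ≈ 0.8065
After 'steady': P(storm) = 0.5·0.8065 / (0.5·0.8065 + 0.8·0.1935) ≈ 0.7225
After 'falling': P(storm) = 0.5·0.7225 / (0.5·0.7225 + 0.2·0.2775) ≈ 0.8669
After 'steady': P(storm) = 0.5·0.8669 / (0.5·0.8669 + 0.8·0.1331) ≈ 0.8027
After 'steady': P(storm) = 0.5·0.8027 / (0.5·0.8027 + 0.8·0.1973) ≈ 0.7178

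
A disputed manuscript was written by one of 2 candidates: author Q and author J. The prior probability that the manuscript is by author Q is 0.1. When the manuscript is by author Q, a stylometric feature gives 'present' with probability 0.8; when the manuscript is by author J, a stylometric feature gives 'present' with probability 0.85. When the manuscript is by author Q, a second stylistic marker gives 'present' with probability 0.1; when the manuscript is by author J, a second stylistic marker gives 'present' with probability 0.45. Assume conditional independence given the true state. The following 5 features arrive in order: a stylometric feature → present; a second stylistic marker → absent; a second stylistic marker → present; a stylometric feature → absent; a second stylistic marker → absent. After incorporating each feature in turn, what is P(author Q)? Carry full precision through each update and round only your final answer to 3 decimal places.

0.077

After a stylometric feature='present': P(author Q) = 0.8·0.1000 / (0.8·0.1000 + 0.85·0.9000) ≈ 0.0947
After a second stylistic marker='absent': P(author Q) = 0.9·0.0947 / (0.9·0.0947 + 0.55·0.9053) ≈ 0.1461
After a second stylistic marker='present': P(author Q) = 0.1·0.1461 / (0.1·0.1461 + 0.45·0.8539) ≈ 0.0366
After a stylometric feature='absent': P(author Q) = 0.2·0.0366 / (0.2·0.0366 + 0.15·0.9634) ≈ 0.0483
After a second stylistic marker='absent': P(author Q) = 0.9·0.0483 / (0.9·0.0483 + 0.55·0.9517) ≈ 0.0766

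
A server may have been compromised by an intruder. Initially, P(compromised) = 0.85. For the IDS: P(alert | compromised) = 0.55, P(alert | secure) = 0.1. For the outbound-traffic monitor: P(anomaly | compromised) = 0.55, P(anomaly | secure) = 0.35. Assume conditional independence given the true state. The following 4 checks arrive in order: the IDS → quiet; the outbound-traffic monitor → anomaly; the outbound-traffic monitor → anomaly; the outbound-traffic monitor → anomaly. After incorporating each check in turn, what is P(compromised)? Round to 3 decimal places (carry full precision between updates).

0.917

Each posterior becomes the prior for the next update.
After the IDS='quiet': P(compromised) = 0.45·0.8500 / (0.45·0.8500 + 0.9·0.1500) ≈ 0.7391
After the outbound-traffic monitor='anomaly': P(compromised) = 0.55·0.7391 / (0.55·0.7391 + 0.35·0.2609) ≈ 0.8166
After the outbound-traffic monitor='anomaly': P(compromised) = 0.55·0.8166 / (0.55·0.8166 + 0.35·0.1834) ≈ 0.8749
After the outbound-traffic monitor='anomaly': P(compromised) = 0.55·0.8749 / (0.55·0.8749 + 0.35·0.1251) ≈ 0.9166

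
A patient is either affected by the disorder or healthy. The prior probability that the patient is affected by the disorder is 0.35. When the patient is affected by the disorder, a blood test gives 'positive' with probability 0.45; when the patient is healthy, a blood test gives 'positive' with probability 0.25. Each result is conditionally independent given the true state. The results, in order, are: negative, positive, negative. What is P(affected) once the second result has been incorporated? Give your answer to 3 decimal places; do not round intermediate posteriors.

0.415

Each posterior becomes the prior for the next update.
After 'negative': P(affected) = 0.55·0.3500 / (0.55·0.3500 + 0.75·0.6500) ≈ 0.2831
After 'positive': P(affected) = 0.45·0.2831 / (0.45·0.2831 + 0.25·0.7169) ≈ 0.4155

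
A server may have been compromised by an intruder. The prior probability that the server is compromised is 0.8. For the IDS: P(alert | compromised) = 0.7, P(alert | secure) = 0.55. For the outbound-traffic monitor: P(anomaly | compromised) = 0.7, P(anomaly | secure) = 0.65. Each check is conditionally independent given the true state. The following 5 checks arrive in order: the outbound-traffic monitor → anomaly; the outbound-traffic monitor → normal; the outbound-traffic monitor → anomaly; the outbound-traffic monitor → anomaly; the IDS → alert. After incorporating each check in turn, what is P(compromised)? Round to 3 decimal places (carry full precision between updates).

0.845

After the outbound-traffic monitor='anomaly': P(compromised) = 0.7·0.8000 / (0.7·0.8000 + 0.65·0.2000) ≈ 0.8116
After the outbound-traffic monitor='normal': P(compromised) = 0.3·0.8116 / (0.3·0.8116 + 0.35·0.1884) ≈ 0.7869
After the outbound-traffic monitor='anomaly': P(compromised) = 0.7·0.7869 / (0.7·0.7869 + 0.65·0.2131) ≈ 0.7990
After the outbound-traffic monitor='anomaly': P(compromised) = 0.7·0.7990 / (0.7·0.7990 + 0.65·0.2010) ≈ 0.8107
After the IDS='alert': P(compromised) = 0.7·0.8107 / (0.7·0.8107 + 0.55·0.1893) ≈ 0.8450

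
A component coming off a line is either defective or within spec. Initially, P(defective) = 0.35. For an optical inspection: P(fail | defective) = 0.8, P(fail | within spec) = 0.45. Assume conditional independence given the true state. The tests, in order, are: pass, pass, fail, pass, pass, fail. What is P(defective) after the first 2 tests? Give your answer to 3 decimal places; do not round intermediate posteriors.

0.066

After 'pass': P(defective) = 0.2·0.3500 / (0.2·0.3500 + 0.55·0.6500) ≈ 0.1637
After 'pass': P(defective) = 0.2·0.1637 / (0.2·0.1637 + 0.55·0.8363) ≈ 0.0665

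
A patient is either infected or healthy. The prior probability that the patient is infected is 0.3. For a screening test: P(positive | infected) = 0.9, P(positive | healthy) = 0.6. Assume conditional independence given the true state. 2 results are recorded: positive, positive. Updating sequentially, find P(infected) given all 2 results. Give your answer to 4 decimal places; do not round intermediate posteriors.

After 'positive': P(infected) = 0.9·0.3000 / (0.9·0.3000 + 0.6·0.7000) ≈ 0.3913
After 'positive': P(infected) = 0.9·0.3913 / (0.9·0.3913 + 0.6·0.6087) ≈ 0.4909

0.4909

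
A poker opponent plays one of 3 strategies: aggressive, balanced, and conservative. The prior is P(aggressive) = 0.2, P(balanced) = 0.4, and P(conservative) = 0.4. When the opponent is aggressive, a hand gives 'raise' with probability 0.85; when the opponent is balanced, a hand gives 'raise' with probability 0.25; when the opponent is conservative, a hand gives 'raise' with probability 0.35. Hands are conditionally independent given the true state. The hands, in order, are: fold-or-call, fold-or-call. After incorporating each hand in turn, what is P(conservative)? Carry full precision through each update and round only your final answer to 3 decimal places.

After 'fold-or-call': normaliser = 0.15·0.2000 + 0.75·0.4000 + 0.65·0.4000; P(aggressive) ≈ 0.0508, P(balanced) ≈ 0.5085, P(conservative) ≈ 0.4407
After 'fold-or-call': normaliser = 0.15·0.0508 + 0.75·0.5085 + 0.65·0.4407; P(aggressive) ≈ 0.0113, P(balanced) ≈ 0.5646, P(conservative) ≈ 0.4241

0.424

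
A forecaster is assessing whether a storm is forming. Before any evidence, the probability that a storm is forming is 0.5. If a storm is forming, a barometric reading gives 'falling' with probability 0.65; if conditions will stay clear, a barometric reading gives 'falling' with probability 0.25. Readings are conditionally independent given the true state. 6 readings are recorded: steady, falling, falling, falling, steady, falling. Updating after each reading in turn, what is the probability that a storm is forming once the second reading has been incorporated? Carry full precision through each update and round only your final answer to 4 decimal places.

After 'steady': P(storm) = 0.35·0.5000 / (0.35·0.5000 + 0.75·0.5000) ≈ 0.3182
After 'falling': P(storm) = 0.65·0.3182 / (0.65·0.3182 + 0.25·0.6818) ≈ 0.5482

0.5482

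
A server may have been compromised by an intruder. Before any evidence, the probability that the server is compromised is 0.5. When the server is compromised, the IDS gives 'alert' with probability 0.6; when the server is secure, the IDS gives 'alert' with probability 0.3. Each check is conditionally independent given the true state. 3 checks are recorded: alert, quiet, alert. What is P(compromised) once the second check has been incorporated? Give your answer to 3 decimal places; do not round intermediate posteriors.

0.533

After 'alert': P(compromised) = 0.6·0.5000 / (0.6·0.5000 + 0.3·0.5000) ≈ 0.6667
After 'quiet': P(compromised) = 0.4·0.6667 / (0.4·0.6667 + 0.7·0.3333) ≈ 0.5333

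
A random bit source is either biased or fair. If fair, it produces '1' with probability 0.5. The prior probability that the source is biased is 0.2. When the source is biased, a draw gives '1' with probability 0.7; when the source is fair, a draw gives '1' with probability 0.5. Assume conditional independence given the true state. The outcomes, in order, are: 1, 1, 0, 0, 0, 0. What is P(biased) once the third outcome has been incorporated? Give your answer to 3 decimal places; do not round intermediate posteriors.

0.227

Each posterior becomes the prior for the next update.
After '1': P(biased) = 0.7·0.2000 / (0.7·0.2000 + 0.5·0.8000) ≈ 0.2593
After '1': P(biased) = 0.7·0.2593 / (0.7·0.2593 + 0.5·0.7407) ≈ 0.3289
After '0': P(biased) = 0.3·0.3289 / (0.3·0.3289 + 0.5·0.6711) ≈ 0.2272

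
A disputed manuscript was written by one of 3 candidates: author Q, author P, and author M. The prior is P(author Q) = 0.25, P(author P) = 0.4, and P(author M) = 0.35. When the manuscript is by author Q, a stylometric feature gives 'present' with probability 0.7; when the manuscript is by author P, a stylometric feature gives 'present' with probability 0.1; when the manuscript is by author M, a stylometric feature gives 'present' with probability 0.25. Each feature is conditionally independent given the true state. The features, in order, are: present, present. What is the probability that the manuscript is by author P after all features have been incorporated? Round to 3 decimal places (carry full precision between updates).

Each posterior becomes the prior for the next update.
After 'present': normaliser = 0.7·0.2500 + 0.1·0.4000 + 0.25·0.3500; P(author Q) ≈ 0.5785, P(author P) ≈ 0.1322, P(author M) ≈ 0.2893
After 'present': normaliser = 0.7·0.5785 + 0.1·0.1322 + 0.25·0.2893; P(author Q) ≈ 0.8256, P(author P) ≈ 0.0270, P(author M) ≈ 0.1474

0.027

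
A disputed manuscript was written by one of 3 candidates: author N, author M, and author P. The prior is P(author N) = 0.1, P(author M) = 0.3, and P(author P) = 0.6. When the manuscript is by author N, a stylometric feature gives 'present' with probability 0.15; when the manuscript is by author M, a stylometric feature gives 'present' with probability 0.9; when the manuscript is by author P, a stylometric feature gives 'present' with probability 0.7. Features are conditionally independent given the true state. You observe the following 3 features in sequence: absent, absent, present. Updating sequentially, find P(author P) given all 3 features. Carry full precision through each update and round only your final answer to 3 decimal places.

0.736

Apply Bayes' rule sequentially, carrying P(author P) forward.
After 'absent': normaliser = 0.85·0.1000 + 0.1·0.3000 + 0.3·0.6000; P(author N) ≈ 0.2881, P(author M) ≈ 0.1017, P(author P) ≈ 0.6102
After 'absent': normaliser = 0.85·0.2881 + 0.1·0.1017 + 0.3·0.6102; P(author N) ≈ 0.5590, P(author M) ≈ 0.0232, P(author P) ≈ 0.4178
After 'present': normaliser = 0.15·0.5590 + 0.9·0.0232 + 0.7·0.4178; P(author N) ≈ 0.2111, P(author M) ≈ 0.0526, P(author P) ≈ 0.7363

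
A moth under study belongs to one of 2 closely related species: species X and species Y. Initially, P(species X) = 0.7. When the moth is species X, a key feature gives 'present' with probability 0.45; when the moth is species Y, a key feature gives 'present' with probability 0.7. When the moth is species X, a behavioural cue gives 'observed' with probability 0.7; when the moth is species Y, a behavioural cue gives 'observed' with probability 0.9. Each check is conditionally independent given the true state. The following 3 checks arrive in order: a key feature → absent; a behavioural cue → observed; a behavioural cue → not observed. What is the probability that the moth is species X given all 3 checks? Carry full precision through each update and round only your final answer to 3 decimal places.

Each posterior becomes the prior for the next update.
After a key feature='absent': P(species X) = 0.55·0.7000 / (0.55·0.7000 + 0.3·0.3000) ≈ 0.8105
After a behavioural cue='observed': P(species X) = 0.7·0.8105 / (0.7·0.8105 + 0.9·0.1895) ≈ 0.7689
After a behavioural cue='not observed': P(species X) = 0.3·0.7689 / (0.3·0.7689 + 0.1·0.2311) ≈ 0.9089

0.909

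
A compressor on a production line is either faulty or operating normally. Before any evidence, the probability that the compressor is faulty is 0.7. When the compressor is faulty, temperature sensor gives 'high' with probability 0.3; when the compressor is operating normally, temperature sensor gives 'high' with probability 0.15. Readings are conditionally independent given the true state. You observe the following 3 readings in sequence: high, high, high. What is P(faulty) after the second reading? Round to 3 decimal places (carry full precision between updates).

After 'high': P(faulty) = 0.3·0.7000 / (0.3·0.7000 + 0.15·0.3000) ≈ 0.8235
After 'high': P(faulty) = 0.3·0.8235 / (0.3·0.8235 + 0.15·0.1765) ≈ 0.9032

0.903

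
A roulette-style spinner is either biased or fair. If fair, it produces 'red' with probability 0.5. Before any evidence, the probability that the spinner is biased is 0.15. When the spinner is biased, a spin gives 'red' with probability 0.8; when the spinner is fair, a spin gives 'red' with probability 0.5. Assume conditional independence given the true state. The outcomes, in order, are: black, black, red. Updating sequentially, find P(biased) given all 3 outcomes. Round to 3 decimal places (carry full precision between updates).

After 'black': P(biased) = 0.2·0.1500 / (0.2·0.1500 + 0.5·0.8500) ≈ 0.0659
After 'black': P(biased) = 0.2·0.0659 / (0.2·0.0659 + 0.5·0.9341) ≈ 0.0275
After 'red': P(biased) = 0.8·0.0275 / (0.8·0.0275 + 0.5·0.9725) ≈ 0.0432

0.043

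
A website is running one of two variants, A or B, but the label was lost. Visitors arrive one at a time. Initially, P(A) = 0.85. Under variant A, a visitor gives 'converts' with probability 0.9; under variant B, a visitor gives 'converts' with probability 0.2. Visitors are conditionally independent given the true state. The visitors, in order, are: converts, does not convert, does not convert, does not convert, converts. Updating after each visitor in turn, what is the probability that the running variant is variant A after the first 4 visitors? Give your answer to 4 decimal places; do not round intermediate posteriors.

0.0474

After 'converts': P(A) = 0.9·0.8500 / (0.9·0.8500 + 0.2·0.1500) ≈ 0.9623
After 'does not convert': P(A) = 0.1·0.9623 / (0.1·0.9623 + 0.8·0.0377) ≈ 0.7612
After 'does not convert': P(A) = 0.1·0.7612 / (0.1·0.7612 + 0.8·0.2388) ≈ 0.2849
After 'does not convert': P(A) = 0.1·0.2849 / (0.1·0.2849 + 0.8·0.7151) ≈ 0.0474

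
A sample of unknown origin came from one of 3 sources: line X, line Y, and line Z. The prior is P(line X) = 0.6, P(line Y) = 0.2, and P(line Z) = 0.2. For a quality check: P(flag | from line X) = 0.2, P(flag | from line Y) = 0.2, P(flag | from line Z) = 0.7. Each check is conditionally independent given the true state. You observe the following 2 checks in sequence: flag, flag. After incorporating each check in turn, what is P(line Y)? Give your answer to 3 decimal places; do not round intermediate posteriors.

After 'flag': normaliser = 0.2·0.6000 + 0.2·0.2000 + 0.7·0.2000; P(line X) ≈ 0.4000, P(line Y) ≈ 0.1333, P(line Z) ≈ 0.4667
After 'flag': normaliser = 0.2·0.4000 + 0.2·0.1333 + 0.7·0.4667; P(line X) ≈ 0.1846, P(line Y) ≈ 0.0615, P(line Z) ≈ 0.7538

0.062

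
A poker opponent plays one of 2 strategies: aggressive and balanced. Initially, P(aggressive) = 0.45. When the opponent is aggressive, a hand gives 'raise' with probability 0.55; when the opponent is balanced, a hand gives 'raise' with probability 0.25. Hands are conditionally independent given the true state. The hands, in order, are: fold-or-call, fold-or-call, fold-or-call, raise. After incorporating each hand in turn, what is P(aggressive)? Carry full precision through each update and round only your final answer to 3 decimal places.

After 'fold-or-call': P(aggressive) = 0.45·0.4500 / (0.45·0.4500 + 0.75·0.5500) ≈ 0.3293
After 'fold-or-call': P(aggressive) = 0.45·0.3293 / (0.45·0.3293 + 0.75·0.6707) ≈ 0.2275
After 'fold-or-call': P(aggressive) = 0.45·0.2275 / (0.45·0.2275 + 0.75·0.7725) ≈ 0.1502
After 'raise': P(aggressive) = 0.55·0.1502 / (0.55·0.1502 + 0.25·0.8498) ≈ 0.2800

0.280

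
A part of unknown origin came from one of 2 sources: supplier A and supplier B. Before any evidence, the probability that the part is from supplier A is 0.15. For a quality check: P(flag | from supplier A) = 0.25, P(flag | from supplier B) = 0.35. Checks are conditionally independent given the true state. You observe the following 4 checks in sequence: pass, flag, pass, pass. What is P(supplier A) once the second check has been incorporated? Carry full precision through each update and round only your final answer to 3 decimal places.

Apply Bayes' rule sequentially, carrying P(supplier A) forward.
After 'pass': P(supplier A) = 0.75·0.1500 / (0.75·0.1500 + 0.65·0.8500) ≈ 0.1692
After 'flag': P(supplier A) = 0.25·0.1692 / (0.25·0.1692 + 0.35·0.8308) ≈ 0.1270

0.127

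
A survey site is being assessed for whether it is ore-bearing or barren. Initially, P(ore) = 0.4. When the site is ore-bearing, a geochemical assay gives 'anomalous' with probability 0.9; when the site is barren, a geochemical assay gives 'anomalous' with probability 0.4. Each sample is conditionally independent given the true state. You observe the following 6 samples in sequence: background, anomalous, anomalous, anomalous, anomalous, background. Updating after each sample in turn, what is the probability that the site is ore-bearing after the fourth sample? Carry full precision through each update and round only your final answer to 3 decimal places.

0.559

After 'background': P(ore) = 0.1·0.4000 / (0.1·0.4000 + 0.6·0.6000) ≈ 0.1000
After 'anomalous': P(ore) = 0.9·0.1000 / (0.9·0.1000 + 0.4·0.9000) ≈ 0.2000
After 'anomalous': P(ore) = 0.9·0.2000 / (0.9·0.2000 + 0.4·0.8000) ≈ 0.3600
After 'anomalous': P(ore) = 0.9·0.3600 / (0.9·0.3600 + 0.4·0.6400) ≈ 0.5586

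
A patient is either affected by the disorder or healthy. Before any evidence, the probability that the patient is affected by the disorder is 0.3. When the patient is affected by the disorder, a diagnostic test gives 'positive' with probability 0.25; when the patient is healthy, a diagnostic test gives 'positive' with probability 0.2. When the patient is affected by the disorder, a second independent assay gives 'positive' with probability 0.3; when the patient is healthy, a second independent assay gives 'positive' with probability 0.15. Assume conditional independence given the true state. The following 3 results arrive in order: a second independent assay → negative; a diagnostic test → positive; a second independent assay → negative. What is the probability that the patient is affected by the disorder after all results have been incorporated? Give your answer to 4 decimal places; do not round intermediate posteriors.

After a second independent assay='negative': P(affected) = 0.7·0.3000 / (0.7·0.3000 + 0.85·0.7000) ≈ 0.2609
After a diagnostic test='positive': P(affected) = 0.25·0.2609 / (0.25·0.2609 + 0.2·0.7391) ≈ 0.3061
After a second independent assay='negative': P(affected) = 0.7·0.3061 / (0.7·0.3061 + 0.85·0.6939) ≈ 0.2665

0.2665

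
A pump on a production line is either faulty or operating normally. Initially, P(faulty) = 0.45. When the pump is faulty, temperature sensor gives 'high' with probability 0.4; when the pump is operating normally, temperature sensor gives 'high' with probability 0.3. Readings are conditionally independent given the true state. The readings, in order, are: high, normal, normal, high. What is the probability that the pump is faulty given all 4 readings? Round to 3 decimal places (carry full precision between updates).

After 'high': P(faulty) = 0.4·0.4500 / (0.4·0.4500 + 0.3·0.5500) ≈ 0.5217
After 'normal': P(faulty) = 0.6·0.5217 / (0.6·0.5217 + 0.7·0.4783) ≈ 0.4832
After 'normal': P(faulty) = 0.6·0.4832 / (0.6·0.4832 + 0.7·0.5168) ≈ 0.4449
After 'high': P(faulty) = 0.4·0.4449 / (0.4·0.4449 + 0.3·0.5551) ≈ 0.5166

0.517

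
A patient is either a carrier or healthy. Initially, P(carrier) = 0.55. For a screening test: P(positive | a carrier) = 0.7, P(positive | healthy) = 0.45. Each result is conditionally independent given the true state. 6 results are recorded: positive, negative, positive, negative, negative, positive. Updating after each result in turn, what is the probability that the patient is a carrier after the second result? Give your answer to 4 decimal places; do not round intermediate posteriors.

0.5091

After 'positive': P(carrier) = 0.7·0.5500 / (0.7·0.5500 + 0.45·0.4500) ≈ 0.6553
After 'negative': P(carrier) = 0.3·0.6553 / (0.3·0.6553 + 0.55·0.3447) ≈ 0.5091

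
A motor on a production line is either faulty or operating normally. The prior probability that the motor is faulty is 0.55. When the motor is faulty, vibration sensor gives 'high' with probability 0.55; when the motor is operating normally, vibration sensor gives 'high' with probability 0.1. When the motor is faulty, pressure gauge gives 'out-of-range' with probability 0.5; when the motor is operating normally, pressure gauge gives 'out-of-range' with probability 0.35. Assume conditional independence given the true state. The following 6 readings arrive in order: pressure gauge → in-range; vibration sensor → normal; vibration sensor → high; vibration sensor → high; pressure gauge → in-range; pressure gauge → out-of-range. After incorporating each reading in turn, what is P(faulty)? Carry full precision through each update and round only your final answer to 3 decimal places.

0.940

After pressure gauge='in-range': P(faulty) = 0.5·0.5500 / (0.5·0.5500 + 0.65·0.4500) ≈ 0.4846
After vibration sensor='normal': P(faulty) = 0.45·0.4846 / (0.45·0.4846 + 0.9·0.5154) ≈ 0.3198
After vibration sensor='high': P(faulty) = 0.55·0.3198 / (0.55·0.3198 + 0.1·0.6802) ≈ 0.7211
After vibration sensor='high': P(faulty) = 0.55·0.7211 / (0.55·0.7211 + 0.1·0.2789) ≈ 0.9343
After pressure gauge='in-range': P(faulty) = 0.5·0.9343 / (0.5·0.9343 + 0.65·0.0657) ≈ 0.9162
After pressure gauge='out-of-range': P(faulty) = 0.5·0.9162 / (0.5·0.9162 + 0.35·0.0838) ≈ 0.9399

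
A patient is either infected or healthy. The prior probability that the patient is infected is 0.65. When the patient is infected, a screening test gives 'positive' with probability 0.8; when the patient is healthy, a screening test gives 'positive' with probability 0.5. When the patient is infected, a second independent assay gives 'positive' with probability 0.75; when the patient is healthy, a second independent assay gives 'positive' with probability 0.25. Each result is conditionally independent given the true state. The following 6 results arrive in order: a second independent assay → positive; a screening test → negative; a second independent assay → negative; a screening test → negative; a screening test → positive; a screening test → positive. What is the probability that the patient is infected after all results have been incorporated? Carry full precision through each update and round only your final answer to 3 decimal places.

After a second independent assay='positive': P(infected) = 0.75·0.6500 / (0.75·0.6500 + 0.25·0.3500) ≈ 0.8478
After a screening test='negative': P(infected) = 0.2·0.8478 / (0.2·0.8478 + 0.5·0.1522) ≈ 0.6903
After a second independent assay='negative': P(infected) = 0.25·0.6903 / (0.25·0.6903 + 0.75·0.3097) ≈ 0.4262
After a screening test='negative': P(infected) = 0.2·0.4262 / (0.2·0.4262 + 0.5·0.5738) ≈ 0.2291
After a screening test='positive': P(infected) = 0.8·0.2291 / (0.8·0.2291 + 0.5·0.7709) ≈ 0.3222
After a screening test='positive': P(infected) = 0.8·0.3222 / (0.8·0.3222 + 0.5·0.6778) ≈ 0.4320

0.432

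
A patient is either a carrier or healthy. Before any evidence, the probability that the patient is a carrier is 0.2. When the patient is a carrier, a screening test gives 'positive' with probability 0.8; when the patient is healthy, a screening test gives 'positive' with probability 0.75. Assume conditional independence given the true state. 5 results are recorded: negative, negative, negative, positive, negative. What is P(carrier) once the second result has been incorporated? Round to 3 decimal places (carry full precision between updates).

0.138

After 'negative': P(carrier) = 0.2·0.2000 / (0.2·0.2000 + 0.25·0.8000) ≈ 0.1667
After 'negative': P(carrier) = 0.2·0.1667 / (0.2·0.1667 + 0.25·0.8333) ≈ 0.1379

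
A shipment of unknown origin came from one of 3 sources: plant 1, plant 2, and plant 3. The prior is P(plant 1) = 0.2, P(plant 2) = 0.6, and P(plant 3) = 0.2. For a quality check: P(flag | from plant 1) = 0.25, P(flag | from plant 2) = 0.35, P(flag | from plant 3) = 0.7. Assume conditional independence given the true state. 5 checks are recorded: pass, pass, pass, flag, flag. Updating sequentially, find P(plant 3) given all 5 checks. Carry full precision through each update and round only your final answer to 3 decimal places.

After 'pass': normaliser = 0.75·0.2000 + 0.65·0.6000 + 0.3·0.2000; P(plant 1) ≈ 0.2500, P(plant 2) ≈ 0.6500, P(plant 3) ≈ 0.1000
After 'pass': normaliser = 0.75·0.2500 + 0.65·0.6500 + 0.3·0.1000; P(plant 1) ≈ 0.2930, P(plant 2) ≈ 0.6602, P(plant 3) ≈ 0.0469
After 'pass': normaliser = 0.75·0.2930 + 0.65·0.6602 + 0.3·0.0469; P(plant 1) ≈ 0.3315, P(plant 2) ≈ 0.6473, P(plant 3) ≈ 0.0212
After 'flag': normaliser = 0.25·0.3315 + 0.35·0.6473 + 0.7·0.0212; P(plant 1) ≈ 0.2555, P(plant 2) ≈ 0.6987, P(plant 3) ≈ 0.0458
After 'flag': normaliser = 0.25·0.2555 + 0.35·0.6987 + 0.7·0.0458; P(plant 1) ≈ 0.1876, P(plant 2) ≈ 0.7182, P(plant 3) ≈ 0.0941

0.094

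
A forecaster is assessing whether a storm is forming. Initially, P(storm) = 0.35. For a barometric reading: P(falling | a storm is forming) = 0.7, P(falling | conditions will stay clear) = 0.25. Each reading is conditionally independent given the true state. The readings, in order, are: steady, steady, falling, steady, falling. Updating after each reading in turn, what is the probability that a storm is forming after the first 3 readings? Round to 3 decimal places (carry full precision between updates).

0.194

After 'steady': P(storm) = 0.3·0.3500 / (0.3·0.3500 + 0.75·0.6500) ≈ 0.1772
After 'steady': P(storm) = 0.3·0.1772 / (0.3·0.1772 + 0.75·0.8228) ≈ 0.0793
After 'falling': P(storm) = 0.7·0.0793 / (0.7·0.0793 + 0.25·0.9207) ≈ 0.1943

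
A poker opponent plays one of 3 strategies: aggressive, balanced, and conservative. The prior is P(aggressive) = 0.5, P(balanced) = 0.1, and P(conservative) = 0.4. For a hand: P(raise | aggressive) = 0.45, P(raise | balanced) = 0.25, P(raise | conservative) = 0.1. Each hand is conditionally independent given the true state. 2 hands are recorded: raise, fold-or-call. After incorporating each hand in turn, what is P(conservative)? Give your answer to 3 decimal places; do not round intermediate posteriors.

After 'raise': normaliser = 0.45·0.5000 + 0.25·0.1000 + 0.1·0.4000; P(aggressive) ≈ 0.7759, P(balanced) ≈ 0.0862, P(conservative) ≈ 0.1379
After 'fold-or-call': normaliser = 0.55·0.7759 + 0.75·0.0862 + 0.9·0.1379; P(aggressive) ≈ 0.6933, P(balanced) ≈ 0.1050, P(conservative) ≈ 0.2017

0.202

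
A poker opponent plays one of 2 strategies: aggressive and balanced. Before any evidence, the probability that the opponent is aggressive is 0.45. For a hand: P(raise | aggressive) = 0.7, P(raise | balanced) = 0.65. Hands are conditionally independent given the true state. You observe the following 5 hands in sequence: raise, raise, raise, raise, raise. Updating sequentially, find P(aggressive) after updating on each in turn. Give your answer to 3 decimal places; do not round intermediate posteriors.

0.542

After 'raise': P(aggressive) = 0.7·0.4500 / (0.7·0.4500 + 0.65·0.5500) ≈ 0.4684
After 'raise': P(aggressive) = 0.7·0.4684 / (0.7·0.4684 + 0.65·0.5316) ≈ 0.4869
After 'raise': P(aggressive) = 0.7·0.4869 / (0.7·0.4869 + 0.65·0.5131) ≈ 0.5054
After 'raise': P(aggressive) = 0.7·0.5054 / (0.7·0.5054 + 0.65·0.4946) ≈ 0.5239
After 'raise': P(aggressive) = 0.7·0.5239 / (0.7·0.5239 + 0.65·0.4761) ≈ 0.5424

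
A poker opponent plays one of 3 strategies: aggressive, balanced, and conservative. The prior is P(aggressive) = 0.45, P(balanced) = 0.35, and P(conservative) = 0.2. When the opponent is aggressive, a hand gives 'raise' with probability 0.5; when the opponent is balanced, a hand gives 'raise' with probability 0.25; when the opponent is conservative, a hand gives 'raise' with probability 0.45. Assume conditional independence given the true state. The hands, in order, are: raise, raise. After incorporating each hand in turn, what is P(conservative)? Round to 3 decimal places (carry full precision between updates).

0.232

After 'raise': normaliser = 0.5·0.4500 + 0.25·0.3500 + 0.45·0.2000; P(aggressive) ≈ 0.5590, P(balanced) ≈ 0.2174, P(conservative) ≈ 0.2236
After 'raise': normaliser = 0.5·0.5590 + 0.25·0.2174 + 0.45·0.2236; P(aggressive) ≈ 0.6433, P(balanced) ≈ 0.1251, P(conservative) ≈ 0.2316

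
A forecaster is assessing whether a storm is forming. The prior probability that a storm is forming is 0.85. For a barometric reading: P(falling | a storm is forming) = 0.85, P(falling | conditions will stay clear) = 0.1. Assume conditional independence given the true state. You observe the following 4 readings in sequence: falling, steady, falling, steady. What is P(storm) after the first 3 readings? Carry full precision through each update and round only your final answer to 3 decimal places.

Apply Bayes' rule sequentially, carrying P(storm) forward.
After 'falling': P(storm) = 0.85·0.8500 / (0.85·0.8500 + 0.1·0.1500) ≈ 0.9797
After 'steady': P(storm) = 0.15·0.9797 / (0.15·0.9797 + 0.9·0.0203) ≈ 0.8892
After 'falling': P(storm) = 0.85·0.8892 / (0.85·0.8892 + 0.1·0.1108) ≈ 0.9856

0.986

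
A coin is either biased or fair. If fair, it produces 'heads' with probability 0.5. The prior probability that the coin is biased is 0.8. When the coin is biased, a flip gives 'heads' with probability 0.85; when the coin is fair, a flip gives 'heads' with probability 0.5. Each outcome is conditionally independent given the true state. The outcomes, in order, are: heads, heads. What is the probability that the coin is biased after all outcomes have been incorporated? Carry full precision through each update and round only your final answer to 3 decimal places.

After 'heads': P(biased) = 0.85·0.8000 / (0.85·0.8000 + 0.5·0.2000) ≈ 0.8718
After 'heads': P(biased) = 0.85·0.8718 / (0.85·0.8718 + 0.5·0.1282) ≈ 0.9204

0.920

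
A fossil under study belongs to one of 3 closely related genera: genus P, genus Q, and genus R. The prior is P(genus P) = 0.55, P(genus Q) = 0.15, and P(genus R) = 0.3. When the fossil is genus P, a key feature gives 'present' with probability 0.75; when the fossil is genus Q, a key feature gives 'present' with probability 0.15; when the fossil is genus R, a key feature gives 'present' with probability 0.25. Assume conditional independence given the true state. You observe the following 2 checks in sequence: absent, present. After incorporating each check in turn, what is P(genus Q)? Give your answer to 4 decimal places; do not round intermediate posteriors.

After 'absent': normaliser = 0.25·0.5500 + 0.85·0.1500 + 0.75·0.3000; P(genus P) ≈ 0.2806, P(genus Q) ≈ 0.2602, P(genus R) ≈ 0.4592
After 'present': normaliser = 0.75·0.2806 + 0.15·0.2602 + 0.25·0.4592; P(genus P) ≈ 0.5777, P(genus Q) ≈ 0.1071, P(genus R) ≈ 0.3151

0.1071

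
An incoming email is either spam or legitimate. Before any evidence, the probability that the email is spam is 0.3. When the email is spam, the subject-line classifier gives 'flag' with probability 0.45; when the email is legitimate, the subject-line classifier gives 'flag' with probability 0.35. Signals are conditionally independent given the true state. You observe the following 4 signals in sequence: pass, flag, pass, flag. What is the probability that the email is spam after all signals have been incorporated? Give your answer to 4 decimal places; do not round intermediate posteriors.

0.3365

After 'pass': P(spam) = 0.55·0.3000 / (0.55·0.3000 + 0.65·0.7000) ≈ 0.2661
After 'flag': P(spam) = 0.45·0.2661 / (0.45·0.2661 + 0.35·0.7339) ≈ 0.3180
After 'pass': P(spam) = 0.55·0.3180 / (0.55·0.3180 + 0.65·0.6820) ≈ 0.2829
After 'flag': P(spam) = 0.45·0.2829 / (0.45·0.2829 + 0.35·0.7171) ≈ 0.3365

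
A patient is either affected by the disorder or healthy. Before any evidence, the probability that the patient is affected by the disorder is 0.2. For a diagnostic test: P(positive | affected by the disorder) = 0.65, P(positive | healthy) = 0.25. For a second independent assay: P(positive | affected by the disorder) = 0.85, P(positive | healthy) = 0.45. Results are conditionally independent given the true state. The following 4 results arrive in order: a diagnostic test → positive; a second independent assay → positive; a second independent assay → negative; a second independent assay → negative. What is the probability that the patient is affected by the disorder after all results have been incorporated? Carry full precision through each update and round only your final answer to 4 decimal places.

Each posterior becomes the prior for the next update.
After a diagnostic test='positive': P(affected) = 0.65·0.2000 / (0.65·0.2000 + 0.25·0.8000) ≈ 0.3939
After a second independent assay='positive': P(affected) = 0.85·0.3939 / (0.85·0.3939 + 0.45·0.6061) ≈ 0.5511
After a second independent assay='negative': P(affected) = 0.15·0.5511 / (0.15·0.5511 + 0.55·0.4489) ≈ 0.2509
After a second independent assay='negative': P(affected) = 0.15·0.2509 / (0.15·0.2509 + 0.55·0.7491) ≈ 0.0837

0.0837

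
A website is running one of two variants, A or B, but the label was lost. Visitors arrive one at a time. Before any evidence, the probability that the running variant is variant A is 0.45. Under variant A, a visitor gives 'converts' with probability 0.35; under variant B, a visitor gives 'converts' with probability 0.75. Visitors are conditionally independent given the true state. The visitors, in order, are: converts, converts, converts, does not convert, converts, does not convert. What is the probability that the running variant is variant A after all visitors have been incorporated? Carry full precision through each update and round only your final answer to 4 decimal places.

0.2078

After 'converts': P(A) = 0.35·0.4500 / (0.35·0.4500 + 0.75·0.5500) ≈ 0.2763
After 'converts': P(A) = 0.35·0.2763 / (0.35·0.2763 + 0.75·0.7237) ≈ 0.1512
After 'converts': P(A) = 0.35·0.1512 / (0.35·0.1512 + 0.75·0.8488) ≈ 0.0768
After 'does not convert': P(A) = 0.65·0.0768 / (0.65·0.0768 + 0.25·0.9232) ≈ 0.1778
After 'converts': P(A) = 0.35·0.1778 / (0.35·0.1778 + 0.75·0.8222) ≈ 0.0916
After 'does not convert': P(A) = 0.65·0.0916 / (0.65·0.0916 + 0.25·0.9084) ≈ 0.2078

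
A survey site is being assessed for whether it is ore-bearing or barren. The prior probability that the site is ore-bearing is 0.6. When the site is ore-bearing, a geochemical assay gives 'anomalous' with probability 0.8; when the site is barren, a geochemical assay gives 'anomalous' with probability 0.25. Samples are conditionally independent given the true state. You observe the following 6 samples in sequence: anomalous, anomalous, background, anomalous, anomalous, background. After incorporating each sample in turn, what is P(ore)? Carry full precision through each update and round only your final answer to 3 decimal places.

0.918

Each posterior becomes the prior for the next update.
After 'anomalous': P(ore) = 0.8·0.6000 / (0.8·0.6000 + 0.25·0.4000) ≈ 0.8276
After 'anomalous': P(ore) = 0.8·0.8276 / (0.8·0.8276 + 0.25·0.1724) ≈ 0.9389
After 'background': P(ore) = 0.2·0.9389 / (0.2·0.9389 + 0.75·0.0611) ≈ 0.8038
After 'anomalous': P(ore) = 0.8·0.8038 / (0.8·0.8038 + 0.25·0.1962) ≈ 0.9291
After 'anomalous': P(ore) = 0.8·0.9291 / (0.8·0.9291 + 0.25·0.0709) ≈ 0.9767
After 'background': P(ore) = 0.2·0.9767 / (0.2·0.9767 + 0.75·0.0233) ≈ 0.9179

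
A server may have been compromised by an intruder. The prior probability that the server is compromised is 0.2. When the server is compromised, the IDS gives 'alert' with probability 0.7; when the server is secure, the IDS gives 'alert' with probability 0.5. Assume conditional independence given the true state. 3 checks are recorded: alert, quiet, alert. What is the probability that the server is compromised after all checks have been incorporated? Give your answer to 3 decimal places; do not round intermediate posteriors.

0.227

After 'alert': P(compromised) = 0.7·0.2000 / (0.7·0.2000 + 0.5·0.8000) ≈ 0.2593
After 'quiet': P(compromised) = 0.3·0.2593 / (0.3·0.2593 + 0.5·0.7407) ≈ 0.1736
After 'alert': P(compromised) = 0.7·0.1736 / (0.7·0.1736 + 0.5·0.8264) ≈ 0.2272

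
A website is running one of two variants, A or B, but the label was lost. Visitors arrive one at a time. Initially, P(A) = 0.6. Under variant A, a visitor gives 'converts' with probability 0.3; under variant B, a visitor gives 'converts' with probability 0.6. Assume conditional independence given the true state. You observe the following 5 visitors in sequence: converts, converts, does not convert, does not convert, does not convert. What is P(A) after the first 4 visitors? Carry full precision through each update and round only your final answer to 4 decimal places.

0.5345

Apply Bayes' rule sequentially, carrying P(A) forward.
After 'converts': P(A) = 0.3·0.6000 / (0.3·0.6000 + 0.6·0.4000) ≈ 0.4286
After 'converts': P(A) = 0.3·0.4286 / (0.3·0.4286 + 0.6·0.5714) ≈ 0.2727
After 'does not convert': P(A) = 0.7·0.2727 / (0.7·0.2727 + 0.4·0.7273) ≈ 0.3962
After 'does not convert': P(A) = 0.7·0.3962 / (0.7·0.3962 + 0.4·0.6038) ≈ 0.5345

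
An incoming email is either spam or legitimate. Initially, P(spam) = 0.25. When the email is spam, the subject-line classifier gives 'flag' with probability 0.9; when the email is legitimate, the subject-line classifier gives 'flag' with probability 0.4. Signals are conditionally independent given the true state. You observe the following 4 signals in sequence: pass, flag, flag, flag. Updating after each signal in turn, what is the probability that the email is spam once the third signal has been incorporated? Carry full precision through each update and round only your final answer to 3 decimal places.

After 'pass': P(spam) = 0.1·0.2500 / (0.1·0.2500 + 0.6·0.7500) ≈ 0.0526
After 'flag': P(spam) = 0.9·0.0526 / (0.9·0.0526 + 0.4·0.9474) ≈ 0.1111
After 'flag': P(spam) = 0.9·0.1111 / (0.9·0.1111 + 0.4·0.8889) ≈ 0.2195

0.220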